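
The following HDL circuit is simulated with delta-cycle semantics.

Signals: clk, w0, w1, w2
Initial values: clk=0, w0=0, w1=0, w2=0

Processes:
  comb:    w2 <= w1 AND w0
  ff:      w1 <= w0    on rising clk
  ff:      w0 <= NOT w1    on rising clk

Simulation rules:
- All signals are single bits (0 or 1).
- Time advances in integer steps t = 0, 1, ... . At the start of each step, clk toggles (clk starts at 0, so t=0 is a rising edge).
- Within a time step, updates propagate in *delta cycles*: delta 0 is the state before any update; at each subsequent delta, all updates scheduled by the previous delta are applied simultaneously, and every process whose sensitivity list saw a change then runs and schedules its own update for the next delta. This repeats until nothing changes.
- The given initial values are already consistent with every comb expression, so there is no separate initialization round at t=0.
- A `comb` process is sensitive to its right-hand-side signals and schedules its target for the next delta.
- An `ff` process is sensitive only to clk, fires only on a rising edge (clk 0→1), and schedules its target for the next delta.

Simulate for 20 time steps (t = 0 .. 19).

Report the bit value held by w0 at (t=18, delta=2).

t=0 Δ0: w2=0 w0=0 clk=0 w1=0
  Δ1: clk:0→1
  Δ2: w0:0→1
  (2Δ to stable)
t=1 Δ0: w2=0 w0=1 clk=1 w1=0
  Δ1: clk:1→0
  (1Δ to stable)
t=2 Δ0: w2=0 w0=1 clk=0 w1=0
  Δ1: clk:0→1
  Δ2: w1:0→1
  Δ3: w2:0→1
  (3Δ to stable)
t=3 Δ0: w2=1 w0=1 clk=1 w1=1
  Δ1: clk:1→0
  (1Δ to stable)
t=4 Δ0: w2=1 w0=1 clk=0 w1=1
  Δ1: clk:0→1
  Δ2: w0:1→0
  Δ3: w2:1→0
  (3Δ to stable)
t=5 Δ0: w2=0 w0=0 clk=1 w1=1
  Δ1: clk:1→0
  (1Δ to stable)
t=6 Δ0: w2=0 w0=0 clk=0 w1=1
  Δ1: clk:0→1
  Δ2: w1:1→0
  (2Δ to stable)
t=7 Δ0: w2=0 w0=0 clk=1 w1=0
  Δ1: clk:1→0
  (1Δ to stable)
t=8 Δ0: w2=0 w0=0 clk=0 w1=0
  Δ1: clk:0→1
  Δ2: w0:0→1
  (2Δ to stable)
t=9 Δ0: w2=0 w0=1 clk=1 w1=0
  Δ1: clk:1→0
  (1Δ to stable)
t=10 Δ0: w2=0 w0=1 clk=0 w1=0
  Δ1: clk:0→1
  Δ2: w1:0→1
  Δ3: w2:0→1
  (3Δ to stable)
t=11 Δ0: w2=1 w0=1 clk=1 w1=1
  Δ1: clk:1→0
  (1Δ to stable)
t=12 Δ0: w2=1 w0=1 clk=0 w1=1
  Δ1: clk:0→1
  Δ2: w0:1→0
  Δ3: w2:1→0
  (3Δ to stable)
t=13 Δ0: w2=0 w0=0 clk=1 w1=1
  Δ1: clk:1→0
  (1Δ to stable)
t=14 Δ0: w2=0 w0=0 clk=0 w1=1
  Δ1: clk:0→1
  Δ2: w1:1→0
  (2Δ to stable)
t=15 Δ0: w2=0 w0=0 clk=1 w1=0
  Δ1: clk:1→0
  (1Δ to stable)
t=16 Δ0: w2=0 w0=0 clk=0 w1=0
  Δ1: clk:0→1
  Δ2: w0:0→1
  (2Δ to stable)
t=17 Δ0: w2=0 w0=1 clk=1 w1=0
  Δ1: clk:1→0
  (1Δ to stable)
t=18 Δ0: w2=0 w0=1 clk=0 w1=0
  Δ1: clk:0→1
  Δ2: w1:0→1
  Δ3: w2:0→1
  (3Δ to stable)
t=19 Δ0: w2=1 w0=1 clk=1 w1=1
  Δ1: clk:1→0
  (1Δ to stable)

1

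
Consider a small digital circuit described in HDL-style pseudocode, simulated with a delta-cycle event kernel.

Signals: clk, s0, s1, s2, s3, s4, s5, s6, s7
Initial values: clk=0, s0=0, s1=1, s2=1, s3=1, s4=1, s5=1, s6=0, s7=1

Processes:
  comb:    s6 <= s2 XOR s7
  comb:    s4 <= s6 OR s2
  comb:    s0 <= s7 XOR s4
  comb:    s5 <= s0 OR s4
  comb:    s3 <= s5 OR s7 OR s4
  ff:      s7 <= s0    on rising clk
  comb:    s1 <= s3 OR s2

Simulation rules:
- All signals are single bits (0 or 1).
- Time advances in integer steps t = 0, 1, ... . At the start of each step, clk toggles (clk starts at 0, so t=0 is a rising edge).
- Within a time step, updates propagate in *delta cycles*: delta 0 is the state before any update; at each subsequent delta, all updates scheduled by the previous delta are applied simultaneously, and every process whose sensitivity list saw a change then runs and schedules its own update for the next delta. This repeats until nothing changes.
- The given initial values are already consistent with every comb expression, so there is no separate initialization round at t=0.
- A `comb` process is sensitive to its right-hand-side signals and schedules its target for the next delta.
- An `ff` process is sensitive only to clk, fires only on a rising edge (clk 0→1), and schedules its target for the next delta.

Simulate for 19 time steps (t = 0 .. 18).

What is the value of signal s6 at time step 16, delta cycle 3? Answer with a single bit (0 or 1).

[bits: s0,s3,s6,s4,clk,s7,s2,s5,s1]
t=0: Δ0=010101111 Δ1=010111111 Δ2=010110111 Δ3=111110111 | 3Δ
t=1: Δ0=111110111 Δ1=111100111 | 1Δ
t=2: Δ0=111100111 Δ1=111110111 Δ2=111111111 Δ3=010111111 | 3Δ
t=3: Δ0=010111111 Δ1=010101111 | 1Δ
t=4: Δ0=010101111 Δ1=010111111 Δ2=010110111 Δ3=111110111 | 3Δ
t=5: Δ0=111110111 Δ1=111100111 | 1Δ
t=6: Δ0=111100111 Δ1=111110111 Δ2=111111111 Δ3=010111111 | 3Δ
t=7: Δ0=010111111 Δ1=010101111 | 1Δ
t=8: Δ0=010101111 Δ1=010111111 Δ2=010110111 Δ3=111110111 | 3Δ
t=9: Δ0=111110111 Δ1=111100111 | 1Δ
t=10: Δ0=111100111 Δ1=111110111 Δ2=111111111 Δ3=010111111 | 3Δ
t=11: Δ0=010111111 Δ1=010101111 | 1Δ
t=12: Δ0=010101111 Δ1=010111111 Δ2=010110111 Δ3=111110111 | 3Δ
t=13: Δ0=111110111 Δ1=111100111 | 1Δ
t=14: Δ0=111100111 Δ1=111110111 Δ2=111111111 Δ3=010111111 | 3Δ
t=15: Δ0=010111111 Δ1=010101111 | 1Δ
t=16: Δ0=010101111 Δ1=010111111 Δ2=010110111 Δ3=111110111 | 3Δ
t=17: Δ0=111110111 Δ1=111100111 | 1Δ
t=18: Δ0=111100111 Δ1=111110111 Δ2=111111111 Δ3=010111111 | 3Δ

1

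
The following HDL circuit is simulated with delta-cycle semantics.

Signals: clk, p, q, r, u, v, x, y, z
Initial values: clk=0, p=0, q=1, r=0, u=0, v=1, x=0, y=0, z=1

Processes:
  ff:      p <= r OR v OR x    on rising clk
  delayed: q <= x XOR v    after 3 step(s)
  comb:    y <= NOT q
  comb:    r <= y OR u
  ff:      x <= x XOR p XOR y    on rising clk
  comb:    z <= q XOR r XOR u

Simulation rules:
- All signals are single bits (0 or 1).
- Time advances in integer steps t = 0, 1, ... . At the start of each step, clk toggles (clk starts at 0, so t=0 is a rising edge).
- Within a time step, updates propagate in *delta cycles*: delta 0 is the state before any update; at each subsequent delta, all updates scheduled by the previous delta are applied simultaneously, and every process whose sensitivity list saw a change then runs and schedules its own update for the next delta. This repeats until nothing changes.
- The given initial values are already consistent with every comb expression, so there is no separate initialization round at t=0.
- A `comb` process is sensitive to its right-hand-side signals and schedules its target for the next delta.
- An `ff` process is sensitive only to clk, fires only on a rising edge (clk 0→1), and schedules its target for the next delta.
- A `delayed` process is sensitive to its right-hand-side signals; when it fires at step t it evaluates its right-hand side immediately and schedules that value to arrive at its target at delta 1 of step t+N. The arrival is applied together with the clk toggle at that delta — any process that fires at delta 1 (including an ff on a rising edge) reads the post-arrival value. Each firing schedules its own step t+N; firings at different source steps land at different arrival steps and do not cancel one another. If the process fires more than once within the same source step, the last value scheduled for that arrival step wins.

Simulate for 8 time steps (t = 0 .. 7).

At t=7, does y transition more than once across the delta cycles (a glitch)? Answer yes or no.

no

[bits: u,r,p,y,clk,x,q,v,z]
t=0: Δ0=000000111 Δ1=000010111 Δ2=001010111 | 2Δ
t=1: Δ0=001010111 Δ1=001000111 | 1Δ
t=2: Δ0=001000111 Δ1=001010111 Δ2=001011111 | 2Δ
t=3: Δ0=001011111 Δ1=001001111 | 1Δ
t=4: Δ0=001001111 Δ1=001011111 Δ2=001010111 | 2Δ
t=5: Δ0=001010111 Δ1=001000011 Δ2=001100010 Δ3=011100010 Δ4=011100011 | 4Δ
t=6: Δ0=011100011 Δ1=011110011 | 1Δ
t=7: Δ0=011110011 Δ1=011100111 Δ2=011000110 Δ3=001000110 Δ4=001000111 | 4Δ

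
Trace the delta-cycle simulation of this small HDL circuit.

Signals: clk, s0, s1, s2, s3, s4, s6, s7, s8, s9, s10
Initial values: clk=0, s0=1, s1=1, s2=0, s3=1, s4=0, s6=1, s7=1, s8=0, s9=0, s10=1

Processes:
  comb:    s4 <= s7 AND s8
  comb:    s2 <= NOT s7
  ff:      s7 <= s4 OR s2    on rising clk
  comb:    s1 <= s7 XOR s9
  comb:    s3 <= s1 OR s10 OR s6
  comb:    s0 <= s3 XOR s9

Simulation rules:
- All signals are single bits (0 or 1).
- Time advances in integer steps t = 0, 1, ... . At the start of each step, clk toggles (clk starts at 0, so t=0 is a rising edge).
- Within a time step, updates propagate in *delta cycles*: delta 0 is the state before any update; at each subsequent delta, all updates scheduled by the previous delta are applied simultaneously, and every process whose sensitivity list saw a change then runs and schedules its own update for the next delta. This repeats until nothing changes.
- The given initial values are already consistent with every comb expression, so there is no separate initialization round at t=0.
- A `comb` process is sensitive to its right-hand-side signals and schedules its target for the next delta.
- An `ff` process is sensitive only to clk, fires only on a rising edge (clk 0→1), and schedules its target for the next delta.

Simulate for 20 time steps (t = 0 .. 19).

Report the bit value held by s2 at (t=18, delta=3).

[bits: s10,s3,s2,s6,s1,s4,s9,s7,clk,s8,s0]
t=0: Δ0=11011001001 Δ1=11011001101 Δ2=11011000101 Δ3=11110000101 | 3Δ
t=1: Δ0=11110000101 Δ1=11110000001 | 1Δ
t=2: Δ0=11110000001 Δ1=11110000101 Δ2=11110001101 Δ3=11011001101 | 3Δ
t=3: Δ0=11011001101 Δ1=11011001001 | 1Δ
t=4: Δ0=11011001001 Δ1=11011001101 Δ2=11011000101 Δ3=11110000101 | 3Δ
t=5: Δ0=11110000101 Δ1=11110000001 | 1Δ
t=6: Δ0=11110000001 Δ1=11110000101 Δ2=11110001101 Δ3=11011001101 | 3Δ
t=7: Δ0=11011001101 Δ1=11011001001 | 1Δ
t=8: Δ0=11011001001 Δ1=11011001101 Δ2=11011000101 Δ3=11110000101 | 3Δ
t=9: Δ0=11110000101 Δ1=11110000001 | 1Δ
t=10: Δ0=11110000001 Δ1=11110000101 Δ2=11110001101 Δ3=11011001101 | 3Δ
t=11: Δ0=11011001101 Δ1=11011001001 | 1Δ
t=12: Δ0=11011001001 Δ1=11011001101 Δ2=11011000101 Δ3=11110000101 | 3Δ
t=13: Δ0=11110000101 Δ1=11110000001 | 1Δ
t=14: Δ0=11110000001 Δ1=11110000101 Δ2=11110001101 Δ3=11011001101 | 3Δ
t=15: Δ0=11011001101 Δ1=11011001001 | 1Δ
t=16: Δ0=11011001001 Δ1=11011001101 Δ2=11011000101 Δ3=11110000101 | 3Δ
t=17: Δ0=11110000101 Δ1=11110000001 | 1Δ
t=18: Δ0=11110000001 Δ1=11110000101 Δ2=11110001101 Δ3=11011001101 | 3Δ
t=19: Δ0=11011001101 Δ1=11011001001 | 1Δ

0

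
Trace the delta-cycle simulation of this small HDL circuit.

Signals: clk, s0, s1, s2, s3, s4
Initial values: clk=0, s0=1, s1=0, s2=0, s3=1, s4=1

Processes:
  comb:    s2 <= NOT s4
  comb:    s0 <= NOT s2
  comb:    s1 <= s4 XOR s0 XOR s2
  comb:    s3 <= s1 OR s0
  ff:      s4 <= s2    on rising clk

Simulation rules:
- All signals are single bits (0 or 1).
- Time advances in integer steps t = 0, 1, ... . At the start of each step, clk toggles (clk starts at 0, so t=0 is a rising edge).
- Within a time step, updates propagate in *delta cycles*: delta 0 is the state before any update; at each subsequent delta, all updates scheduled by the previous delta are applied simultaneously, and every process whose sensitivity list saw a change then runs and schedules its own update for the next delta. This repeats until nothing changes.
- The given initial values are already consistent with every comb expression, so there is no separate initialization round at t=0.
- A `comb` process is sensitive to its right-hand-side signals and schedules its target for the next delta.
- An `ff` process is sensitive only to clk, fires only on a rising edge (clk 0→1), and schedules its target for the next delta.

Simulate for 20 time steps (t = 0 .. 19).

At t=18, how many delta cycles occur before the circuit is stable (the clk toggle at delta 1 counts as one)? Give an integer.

5

t0.Δ0 clk=0 s3=1 s4=1 s0=1 s1=0 s2=0
t0.Δ1 clk=1 s3=1 s4=1 s0=1 s1=0 s2=0
t0.Δ2 clk=1 s3=1 s4=0 s0=1 s1=0 s2=0
t0.Δ3 clk=1 s3=1 s4=0 s0=1 s1=1 s2=1
t0.Δ4 clk=1 s3=1 s4=0 s0=0 s1=0 s2=1
t0.Δ5 clk=1 s3=0 s4=0 s0=0 s1=1 s2=1
t0.Δ6 clk=1 s3=1 s4=0 s0=0 s1=1 s2=1
t1.Δ0 clk=1 s3=1 s4=0 s0=0 s1=1 s2=1
t1.Δ1 clk=0 s3=1 s4=0 s0=0 s1=1 s2=1
t2.Δ0 clk=0 s3=1 s4=0 s0=0 s1=1 s2=1
t2.Δ1 clk=1 s3=1 s4=0 s0=0 s1=1 s2=1
t2.Δ2 clk=1 s3=1 s4=1 s0=0 s1=1 s2=1
t2.Δ3 clk=1 s3=1 s4=1 s0=0 s1=0 s2=0
t2.Δ4 clk=1 s3=0 s4=1 s0=1 s1=1 s2=0
t2.Δ5 clk=1 s3=1 s4=1 s0=1 s1=0 s2=0
t3.Δ0 clk=1 s3=1 s4=1 s0=1 s1=0 s2=0
t3.Δ1 clk=0 s3=1 s4=1 s0=1 s1=0 s2=0
t4.Δ0 clk=0 s3=1 s4=1 s0=1 s1=0 s2=0
t4.Δ1 clk=1 s3=1 s4=1 s0=1 s1=0 s2=0
t4.Δ2 clk=1 s3=1 s4=0 s0=1 s1=0 s2=0
t4.Δ3 clk=1 s3=1 s4=0 s0=1 s1=1 s2=1
t4.Δ4 clk=1 s3=1 s4=0 s0=0 s1=0 s2=1
t4.Δ5 clk=1 s3=0 s4=0 s0=0 s1=1 s2=1
t4.Δ6 clk=1 s3=1 s4=0 s0=0 s1=1 s2=1
t5.Δ0 clk=1 s3=1 s4=0 s0=0 s1=1 s2=1
t5.Δ1 clk=0 s3=1 s4=0 s0=0 s1=1 s2=1
t6.Δ0 clk=0 s3=1 s4=0 s0=0 s1=1 s2=1
t6.Δ1 clk=1 s3=1 s4=0 s0=0 s1=1 s2=1
t6.Δ2 clk=1 s3=1 s4=1 s0=0 s1=1 s2=1
t6.Δ3 clk=1 s3=1 s4=1 s0=0 s1=0 s2=0
t6.Δ4 clk=1 s3=0 s4=1 s0=1 s1=1 s2=0
t6.Δ5 clk=1 s3=1 s4=1 s0=1 s1=0 s2=0
t7.Δ0 clk=1 s3=1 s4=1 s0=1 s1=0 s2=0
t7.Δ1 clk=0 s3=1 s4=1 s0=1 s1=0 s2=0
t8.Δ0 clk=0 s3=1 s4=1 s0=1 s1=0 s2=0
t8.Δ1 clk=1 s3=1 s4=1 s0=1 s1=0 s2=0
t8.Δ2 clk=1 s3=1 s4=0 s0=1 s1=0 s2=0
t8.Δ3 clk=1 s3=1 s4=0 s0=1 s1=1 s2=1
t8.Δ4 clk=1 s3=1 s4=0 s0=0 s1=0 s2=1
t8.Δ5 clk=1 s3=0 s4=0 s0=0 s1=1 s2=1
t8.Δ6 clk=1 s3=1 s4=0 s0=0 s1=1 s2=1
t9.Δ0 clk=1 s3=1 s4=0 s0=0 s1=1 s2=1
t9.Δ1 clk=0 s3=1 s4=0 s0=0 s1=1 s2=1
t10.Δ0 clk=0 s3=1 s4=0 s0=0 s1=1 s2=1
t10.Δ1 clk=1 s3=1 s4=0 s0=0 s1=1 s2=1
t10.Δ2 clk=1 s3=1 s4=1 s0=0 s1=1 s2=1
t10.Δ3 clk=1 s3=1 s4=1 s0=0 s1=0 s2=0
t10.Δ4 clk=1 s3=0 s4=1 s0=1 s1=1 s2=0
t10.Δ5 clk=1 s3=1 s4=1 s0=1 s1=0 s2=0
t11.Δ0 clk=1 s3=1 s4=1 s0=1 s1=0 s2=0
t11.Δ1 clk=0 s3=1 s4=1 s0=1 s1=0 s2=0
t12.Δ0 clk=0 s3=1 s4=1 s0=1 s1=0 s2=0
t12.Δ1 clk=1 s3=1 s4=1 s0=1 s1=0 s2=0
t12.Δ2 clk=1 s3=1 s4=0 s0=1 s1=0 s2=0
t12.Δ3 clk=1 s3=1 s4=0 s0=1 s1=1 s2=1
t12.Δ4 clk=1 s3=1 s4=0 s0=0 s1=0 s2=1
t12.Δ5 clk=1 s3=0 s4=0 s0=0 s1=1 s2=1
t12.Δ6 clk=1 s3=1 s4=0 s0=0 s1=1 s2=1
t13.Δ0 clk=1 s3=1 s4=0 s0=0 s1=1 s2=1
t13.Δ1 clk=0 s3=1 s4=0 s0=0 s1=1 s2=1
t14.Δ0 clk=0 s3=1 s4=0 s0=0 s1=1 s2=1
t14.Δ1 clk=1 s3=1 s4=0 s0=0 s1=1 s2=1
t14.Δ2 clk=1 s3=1 s4=1 s0=0 s1=1 s2=1
t14.Δ3 clk=1 s3=1 s4=1 s0=0 s1=0 s2=0
t14.Δ4 clk=1 s3=0 s4=1 s0=1 s1=1 s2=0
t14.Δ5 clk=1 s3=1 s4=1 s0=1 s1=0 s2=0
t15.Δ0 clk=1 s3=1 s4=1 s0=1 s1=0 s2=0
t15.Δ1 clk=0 s3=1 s4=1 s0=1 s1=0 s2=0
t16.Δ0 clk=0 s3=1 s4=1 s0=1 s1=0 s2=0
t16.Δ1 clk=1 s3=1 s4=1 s0=1 s1=0 s2=0
t16.Δ2 clk=1 s3=1 s4=0 s0=1 s1=0 s2=0
t16.Δ3 clk=1 s3=1 s4=0 s0=1 s1=1 s2=1
t16.Δ4 clk=1 s3=1 s4=0 s0=0 s1=0 s2=1
t16.Δ5 clk=1 s3=0 s4=0 s0=0 s1=1 s2=1
t16.Δ6 clk=1 s3=1 s4=0 s0=0 s1=1 s2=1
t17.Δ0 clk=1 s3=1 s4=0 s0=0 s1=1 s2=1
t17.Δ1 clk=0 s3=1 s4=0 s0=0 s1=1 s2=1
t18.Δ0 clk=0 s3=1 s4=0 s0=0 s1=1 s2=1
t18.Δ1 clk=1 s3=1 s4=0 s0=0 s1=1 s2=1
t18.Δ2 clk=1 s3=1 s4=1 s0=0 s1=1 s2=1
t18.Δ3 clk=1 s3=1 s4=1 s0=0 s1=0 s2=0
t18.Δ4 clk=1 s3=0 s4=1 s0=1 s1=1 s2=0
t18.Δ5 clk=1 s3=1 s4=1 s0=1 s1=0 s2=0
t19.Δ0 clk=1 s3=1 s4=1 s0=1 s1=0 s2=0
t19.Δ1 clk=0 s3=1 s4=1 s0=1 s1=0 s2=0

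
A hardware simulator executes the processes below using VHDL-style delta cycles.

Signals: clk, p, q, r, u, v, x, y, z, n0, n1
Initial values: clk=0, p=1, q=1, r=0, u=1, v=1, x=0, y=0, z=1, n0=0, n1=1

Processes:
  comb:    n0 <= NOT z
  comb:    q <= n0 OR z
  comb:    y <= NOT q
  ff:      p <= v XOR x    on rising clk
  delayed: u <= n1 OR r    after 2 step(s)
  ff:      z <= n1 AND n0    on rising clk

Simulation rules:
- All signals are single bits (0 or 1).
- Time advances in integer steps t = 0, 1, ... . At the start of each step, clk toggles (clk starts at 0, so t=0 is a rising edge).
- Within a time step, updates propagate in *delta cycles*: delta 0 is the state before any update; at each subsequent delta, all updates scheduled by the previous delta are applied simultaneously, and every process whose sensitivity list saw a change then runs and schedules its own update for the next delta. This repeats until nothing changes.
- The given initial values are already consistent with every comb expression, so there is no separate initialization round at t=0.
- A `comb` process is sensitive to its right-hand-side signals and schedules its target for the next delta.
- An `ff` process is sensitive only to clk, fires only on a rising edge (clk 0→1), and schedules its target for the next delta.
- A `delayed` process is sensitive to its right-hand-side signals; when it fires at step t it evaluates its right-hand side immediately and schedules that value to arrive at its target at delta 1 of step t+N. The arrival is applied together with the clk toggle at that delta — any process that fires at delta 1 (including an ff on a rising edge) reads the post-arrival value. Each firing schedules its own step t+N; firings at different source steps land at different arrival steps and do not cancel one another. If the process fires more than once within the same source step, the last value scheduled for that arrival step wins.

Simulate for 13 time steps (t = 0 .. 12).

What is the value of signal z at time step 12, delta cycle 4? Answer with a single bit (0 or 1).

[bits: x,y,u,n1,r,v,n0,q,clk,p,z]
t=0: Δ0=00110101011 Δ1=00110101111 Δ2=00110101110 Δ3=00110110110 Δ4=01110111110 Δ5=00110111110 | 5Δ
t=1: Δ0=00110111110 Δ1=00110111010 | 1Δ
t=2: Δ0=00110111010 Δ1=00110111110 Δ2=00110111111 Δ3=00110101111 | 3Δ
t=3: Δ0=00110101111 Δ1=00110101011 | 1Δ
t=4: Δ0=00110101011 Δ1=00110101111 Δ2=00110101110 Δ3=00110110110 Δ4=01110111110 Δ5=00110111110 | 5Δ
t=5: Δ0=00110111110 Δ1=00110111010 | 1Δ
t=6: Δ0=00110111010 Δ1=00110111110 Δ2=00110111111 Δ3=00110101111 | 3Δ
t=7: Δ0=00110101111 Δ1=00110101011 | 1Δ
t=8: Δ0=00110101011 Δ1=00110101111 Δ2=00110101110 Δ3=00110110110 Δ4=01110111110 Δ5=00110111110 | 5Δ
t=9: Δ0=00110111110 Δ1=00110111010 | 1Δ
t=10: Δ0=00110111010 Δ1=00110111110 Δ2=00110111111 Δ3=00110101111 | 3Δ
t=11: Δ0=00110101111 Δ1=00110101011 | 1Δ
t=12: Δ0=00110101011 Δ1=00110101111 Δ2=00110101110 Δ3=00110110110 Δ4=01110111110 Δ5=00110111110 | 5Δ

0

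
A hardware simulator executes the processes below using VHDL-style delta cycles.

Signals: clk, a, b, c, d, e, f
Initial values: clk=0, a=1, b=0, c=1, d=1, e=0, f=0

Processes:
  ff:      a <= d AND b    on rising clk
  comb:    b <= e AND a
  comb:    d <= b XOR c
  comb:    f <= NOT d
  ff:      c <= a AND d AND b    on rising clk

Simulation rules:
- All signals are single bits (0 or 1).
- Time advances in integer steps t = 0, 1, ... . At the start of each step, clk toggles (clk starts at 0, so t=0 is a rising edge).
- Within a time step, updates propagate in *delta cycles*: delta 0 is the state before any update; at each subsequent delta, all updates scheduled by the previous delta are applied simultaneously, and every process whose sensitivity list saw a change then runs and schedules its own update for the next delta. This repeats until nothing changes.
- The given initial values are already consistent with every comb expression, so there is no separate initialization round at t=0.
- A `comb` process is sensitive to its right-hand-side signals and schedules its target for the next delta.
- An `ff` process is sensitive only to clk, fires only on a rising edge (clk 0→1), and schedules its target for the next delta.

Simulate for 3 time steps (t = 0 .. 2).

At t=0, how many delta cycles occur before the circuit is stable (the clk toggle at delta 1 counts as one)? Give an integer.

t0.Δ0 d=1 c=1 a=1 clk=0 e=0 f=0 b=0
t0.Δ1 d=1 c=1 a=1 clk=1 e=0 f=0 b=0
t0.Δ2 d=1 c=0 a=0 clk=1 e=0 f=0 b=0
t0.Δ3 d=0 c=0 a=0 clk=1 e=0 f=0 b=0
t0.Δ4 d=0 c=0 a=0 clk=1 e=0 f=1 b=0
t1.Δ0 d=0 c=0 a=0 clk=1 e=0 f=1 b=0
t1.Δ1 d=0 c=0 a=0 clk=0 e=0 f=1 b=0
t2.Δ0 d=0 c=0 a=0 clk=0 e=0 f=1 b=0
t2.Δ1 d=0 c=0 a=0 clk=1 e=0 f=1 b=0

4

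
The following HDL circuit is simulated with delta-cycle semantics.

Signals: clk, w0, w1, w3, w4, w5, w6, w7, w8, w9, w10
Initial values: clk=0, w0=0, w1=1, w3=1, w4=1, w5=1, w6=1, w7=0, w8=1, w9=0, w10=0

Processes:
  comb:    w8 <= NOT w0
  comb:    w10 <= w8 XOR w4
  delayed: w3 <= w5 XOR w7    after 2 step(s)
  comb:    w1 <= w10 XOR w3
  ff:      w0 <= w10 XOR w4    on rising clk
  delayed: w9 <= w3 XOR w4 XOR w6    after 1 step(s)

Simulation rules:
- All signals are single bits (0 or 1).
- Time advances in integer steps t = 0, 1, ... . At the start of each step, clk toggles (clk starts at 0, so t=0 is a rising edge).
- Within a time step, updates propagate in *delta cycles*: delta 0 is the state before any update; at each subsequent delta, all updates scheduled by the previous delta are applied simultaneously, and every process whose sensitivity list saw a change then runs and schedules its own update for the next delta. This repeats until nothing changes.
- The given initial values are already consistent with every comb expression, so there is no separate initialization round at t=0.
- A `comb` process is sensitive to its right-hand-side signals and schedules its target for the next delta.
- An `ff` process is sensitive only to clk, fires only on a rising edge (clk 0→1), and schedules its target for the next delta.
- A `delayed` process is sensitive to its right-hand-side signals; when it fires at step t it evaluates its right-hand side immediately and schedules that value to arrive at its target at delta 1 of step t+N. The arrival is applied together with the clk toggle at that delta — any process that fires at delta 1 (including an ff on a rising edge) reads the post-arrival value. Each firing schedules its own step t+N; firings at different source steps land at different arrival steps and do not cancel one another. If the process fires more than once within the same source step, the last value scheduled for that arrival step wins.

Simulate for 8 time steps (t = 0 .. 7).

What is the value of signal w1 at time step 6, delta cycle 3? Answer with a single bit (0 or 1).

0

[bits: w6,w4,clk,w5,w9,w1,w7,w3,w10,w8,w0]
t=0: Δ0=11010101010 Δ1=11110101010 Δ2=11110101011 Δ3=11110101001 Δ4=11110101101 Δ5=11110001101 | 5Δ
t=1: Δ0=11110001101 Δ1=11010001101 | 1Δ
t=2: Δ0=11010001101 Δ1=11110001101 Δ2=11110001100 Δ3=11110001110 Δ4=11110001010 Δ5=11110101010 | 5Δ
t=3: Δ0=11110101010 Δ1=11010101010 | 1Δ
t=4: Δ0=11010101010 Δ1=11110101010 Δ2=11110101011 Δ3=11110101001 Δ4=11110101101 Δ5=11110001101 | 5Δ
t=5: Δ0=11110001101 Δ1=11010001101 | 1Δ
t=6: Δ0=11010001101 Δ1=11110001101 Δ2=11110001100 Δ3=11110001110 Δ4=11110001010 Δ5=11110101010 | 5Δ
t=7: Δ0=11110101010 Δ1=11010101010 | 1Δ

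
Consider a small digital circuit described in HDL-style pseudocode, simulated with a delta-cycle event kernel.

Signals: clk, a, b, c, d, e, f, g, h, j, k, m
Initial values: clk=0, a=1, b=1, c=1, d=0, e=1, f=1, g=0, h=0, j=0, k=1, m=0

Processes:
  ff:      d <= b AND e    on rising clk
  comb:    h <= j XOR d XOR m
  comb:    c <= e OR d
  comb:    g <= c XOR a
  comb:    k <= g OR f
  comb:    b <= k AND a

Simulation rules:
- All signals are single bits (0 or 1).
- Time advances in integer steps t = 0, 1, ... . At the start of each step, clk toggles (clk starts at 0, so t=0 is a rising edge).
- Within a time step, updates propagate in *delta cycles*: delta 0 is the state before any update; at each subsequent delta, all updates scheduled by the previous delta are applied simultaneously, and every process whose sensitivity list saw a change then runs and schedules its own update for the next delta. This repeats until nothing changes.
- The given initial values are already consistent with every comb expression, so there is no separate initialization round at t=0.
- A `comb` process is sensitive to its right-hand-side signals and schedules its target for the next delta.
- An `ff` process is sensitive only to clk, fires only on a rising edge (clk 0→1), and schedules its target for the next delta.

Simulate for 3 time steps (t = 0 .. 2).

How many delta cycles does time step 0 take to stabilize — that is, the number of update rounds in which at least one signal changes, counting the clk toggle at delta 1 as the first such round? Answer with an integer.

t=0 Δ0: b=1 j=0 m=0 d=0 f=1 e=1 clk=0 h=0 c=1 k=1 g=0 a=1
  Δ1: clk:0→1
  Δ2: d:0→1
  Δ3: h:0→1
  (3Δ to stable)
t=1 Δ0: b=1 j=0 m=0 d=1 f=1 e=1 clk=1 h=1 c=1 k=1 g=0 a=1
  Δ1: clk:1→0
  (1Δ to stable)
t=2 Δ0: b=1 j=0 m=0 d=1 f=1 e=1 clk=0 h=1 c=1 k=1 g=0 a=1
  Δ1: clk:0→1
  (1Δ to stable)

3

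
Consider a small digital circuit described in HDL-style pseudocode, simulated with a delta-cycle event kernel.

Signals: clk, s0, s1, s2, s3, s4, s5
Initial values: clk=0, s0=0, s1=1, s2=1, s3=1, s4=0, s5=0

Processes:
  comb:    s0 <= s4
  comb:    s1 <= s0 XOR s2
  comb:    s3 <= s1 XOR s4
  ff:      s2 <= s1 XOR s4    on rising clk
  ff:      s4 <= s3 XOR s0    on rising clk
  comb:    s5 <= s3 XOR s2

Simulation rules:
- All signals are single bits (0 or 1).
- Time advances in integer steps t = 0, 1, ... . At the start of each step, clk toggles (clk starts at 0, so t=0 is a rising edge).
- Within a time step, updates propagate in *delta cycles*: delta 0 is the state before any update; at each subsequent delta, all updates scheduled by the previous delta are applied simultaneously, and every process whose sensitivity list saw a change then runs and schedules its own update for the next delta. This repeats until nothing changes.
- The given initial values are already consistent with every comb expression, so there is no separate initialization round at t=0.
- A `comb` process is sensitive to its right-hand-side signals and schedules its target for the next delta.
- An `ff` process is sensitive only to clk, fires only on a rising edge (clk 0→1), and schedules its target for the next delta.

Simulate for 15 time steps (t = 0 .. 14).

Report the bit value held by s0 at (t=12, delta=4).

t0.Δ0 s3=1 s1=1 s5=0 clk=0 s4=0 s2=1 s0=0
t0.Δ1 s3=1 s1=1 s5=0 clk=1 s4=0 s2=1 s0=0
t0.Δ2 s3=1 s1=1 s5=0 clk=1 s4=1 s2=1 s0=0
t0.Δ3 s3=0 s1=1 s5=0 clk=1 s4=1 s2=1 s0=1
t0.Δ4 s3=0 s1=0 s5=1 clk=1 s4=1 s2=1 s0=1
t0.Δ5 s3=1 s1=0 s5=1 clk=1 s4=1 s2=1 s0=1
t0.Δ6 s3=1 s1=0 s5=0 clk=1 s4=1 s2=1 s0=1
t1.Δ0 s3=1 s1=0 s5=0 clk=1 s4=1 s2=1 s0=1
t1.Δ1 s3=1 s1=0 s5=0 clk=0 s4=1 s2=1 s0=1
t2.Δ0 s3=1 s1=0 s5=0 clk=0 s4=1 s2=1 s0=1
t2.Δ1 s3=1 s1=0 s5=0 clk=1 s4=1 s2=1 s0=1
t2.Δ2 s3=1 s1=0 s5=0 clk=1 s4=0 s2=1 s0=1
t2.Δ3 s3=0 s1=0 s5=0 clk=1 s4=0 s2=1 s0=0
t2.Δ4 s3=0 s1=1 s5=1 clk=1 s4=0 s2=1 s0=0
t2.Δ5 s3=1 s1=1 s5=1 clk=1 s4=0 s2=1 s0=0
t2.Δ6 s3=1 s1=1 s5=0 clk=1 s4=0 s2=1 s0=0
t3.Δ0 s3=1 s1=1 s5=0 clk=1 s4=0 s2=1 s0=0
t3.Δ1 s3=1 s1=1 s5=0 clk=0 s4=0 s2=1 s0=0
t4.Δ0 s3=1 s1=1 s5=0 clk=0 s4=0 s2=1 s0=0
t4.Δ1 s3=1 s1=1 s5=0 clk=1 s4=0 s2=1 s0=0
t4.Δ2 s3=1 s1=1 s5=0 clk=1 s4=1 s2=1 s0=0
t4.Δ3 s3=0 s1=1 s5=0 clk=1 s4=1 s2=1 s0=1
t4.Δ4 s3=0 s1=0 s5=1 clk=1 s4=1 s2=1 s0=1
t4.Δ5 s3=1 s1=0 s5=1 clk=1 s4=1 s2=1 s0=1
t4.Δ6 s3=1 s1=0 s5=0 clk=1 s4=1 s2=1 s0=1
t5.Δ0 s3=1 s1=0 s5=0 clk=1 s4=1 s2=1 s0=1
t5.Δ1 s3=1 s1=0 s5=0 clk=0 s4=1 s2=1 s0=1
t6.Δ0 s3=1 s1=0 s5=0 clk=0 s4=1 s2=1 s0=1
t6.Δ1 s3=1 s1=0 s5=0 clk=1 s4=1 s2=1 s0=1
t6.Δ2 s3=1 s1=0 s5=0 clk=1 s4=0 s2=1 s0=1
t6.Δ3 s3=0 s1=0 s5=0 clk=1 s4=0 s2=1 s0=0
t6.Δ4 s3=0 s1=1 s5=1 clk=1 s4=0 s2=1 s0=0
t6.Δ5 s3=1 s1=1 s5=1 clk=1 s4=0 s2=1 s0=0
t6.Δ6 s3=1 s1=1 s5=0 clk=1 s4=0 s2=1 s0=0
t7.Δ0 s3=1 s1=1 s5=0 clk=1 s4=0 s2=1 s0=0
t7.Δ1 s3=1 s1=1 s5=0 clk=0 s4=0 s2=1 s0=0
t8.Δ0 s3=1 s1=1 s5=0 clk=0 s4=0 s2=1 s0=0
t8.Δ1 s3=1 s1=1 s5=0 clk=1 s4=0 s2=1 s0=0
t8.Δ2 s3=1 s1=1 s5=0 clk=1 s4=1 s2=1 s0=0
t8.Δ3 s3=0 s1=1 s5=0 clk=1 s4=1 s2=1 s0=1
t8.Δ4 s3=0 s1=0 s5=1 clk=1 s4=1 s2=1 s0=1
t8.Δ5 s3=1 s1=0 s5=1 clk=1 s4=1 s2=1 s0=1
t8.Δ6 s3=1 s1=0 s5=0 clk=1 s4=1 s2=1 s0=1
t9.Δ0 s3=1 s1=0 s5=0 clk=1 s4=1 s2=1 s0=1
t9.Δ1 s3=1 s1=0 s5=0 clk=0 s4=1 s2=1 s0=1
t10.Δ0 s3=1 s1=0 s5=0 clk=0 s4=1 s2=1 s0=1
t10.Δ1 s3=1 s1=0 s5=0 clk=1 s4=1 s2=1 s0=1
t10.Δ2 s3=1 s1=0 s5=0 clk=1 s4=0 s2=1 s0=1
t10.Δ3 s3=0 s1=0 s5=0 clk=1 s4=0 s2=1 s0=0
t10.Δ4 s3=0 s1=1 s5=1 clk=1 s4=0 s2=1 s0=0
t10.Δ5 s3=1 s1=1 s5=1 clk=1 s4=0 s2=1 s0=0
t10.Δ6 s3=1 s1=1 s5=0 clk=1 s4=0 s2=1 s0=0
t11.Δ0 s3=1 s1=1 s5=0 clk=1 s4=0 s2=1 s0=0
t11.Δ1 s3=1 s1=1 s5=0 clk=0 s4=0 s2=1 s0=0
t12.Δ0 s3=1 s1=1 s5=0 clk=0 s4=0 s2=1 s0=0
t12.Δ1 s3=1 s1=1 s5=0 clk=1 s4=0 s2=1 s0=0
t12.Δ2 s3=1 s1=1 s5=0 clk=1 s4=1 s2=1 s0=0
t12.Δ3 s3=0 s1=1 s5=0 clk=1 s4=1 s2=1 s0=1
t12.Δ4 s3=0 s1=0 s5=1 clk=1 s4=1 s2=1 s0=1
t12.Δ5 s3=1 s1=0 s5=1 clk=1 s4=1 s2=1 s0=1
t12.Δ6 s3=1 s1=0 s5=0 clk=1 s4=1 s2=1 s0=1
t13.Δ0 s3=1 s1=0 s5=0 clk=1 s4=1 s2=1 s0=1
t13.Δ1 s3=1 s1=0 s5=0 clk=0 s4=1 s2=1 s0=1
t14.Δ0 s3=1 s1=0 s5=0 clk=0 s4=1 s2=1 s0=1
t14.Δ1 s3=1 s1=0 s5=0 clk=1 s4=1 s2=1 s0=1
t14.Δ2 s3=1 s1=0 s5=0 clk=1 s4=0 s2=1 s0=1
t14.Δ3 s3=0 s1=0 s5=0 clk=1 s4=0 s2=1 s0=0
t14.Δ4 s3=0 s1=1 s5=1 clk=1 s4=0 s2=1 s0=0
t14.Δ5 s3=1 s1=1 s5=1 clk=1 s4=0 s2=1 s0=0
t14.Δ6 s3=1 s1=1 s5=0 clk=1 s4=0 s2=1 s0=0

1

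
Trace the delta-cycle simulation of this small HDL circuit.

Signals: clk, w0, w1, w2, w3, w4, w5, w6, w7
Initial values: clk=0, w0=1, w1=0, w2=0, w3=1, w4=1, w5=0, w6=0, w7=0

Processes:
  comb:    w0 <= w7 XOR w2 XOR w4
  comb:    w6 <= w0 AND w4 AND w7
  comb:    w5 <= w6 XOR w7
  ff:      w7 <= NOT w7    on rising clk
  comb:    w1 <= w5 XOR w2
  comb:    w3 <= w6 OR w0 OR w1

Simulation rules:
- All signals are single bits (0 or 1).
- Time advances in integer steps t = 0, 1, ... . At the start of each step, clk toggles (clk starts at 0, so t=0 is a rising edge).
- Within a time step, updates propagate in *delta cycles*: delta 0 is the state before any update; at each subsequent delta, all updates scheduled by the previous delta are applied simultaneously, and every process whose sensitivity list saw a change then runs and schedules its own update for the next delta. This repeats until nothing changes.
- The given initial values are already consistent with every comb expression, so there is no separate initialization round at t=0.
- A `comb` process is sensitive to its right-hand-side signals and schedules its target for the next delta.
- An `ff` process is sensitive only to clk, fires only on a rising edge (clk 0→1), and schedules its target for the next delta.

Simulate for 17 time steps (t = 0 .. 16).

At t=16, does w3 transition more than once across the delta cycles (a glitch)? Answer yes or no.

yes

t=0 Δ0: w2=0 w7=0 w6=0 w4=1 clk=0 w5=0 w0=1 w1=0 w3=1
  Δ1: clk:0→1
  Δ2: w7:0→1
  Δ3: w6:0→1, w5:0→1, w0:1→0
  Δ4: w6:1→0, w5:1→0, w1:0→1
  Δ5: w5:0→1, w1:1→0
  Δ6: w1:0→1, w3:1→0
  Δ7: w3:0→1
  (7Δ to stable)
t=1 Δ0: w2=0 w7=1 w6=0 w4=1 clk=1 w5=1 w0=0 w1=1 w3=1
  Δ1: clk:1→0
  (1Δ to stable)
t=2 Δ0: w2=0 w7=1 w6=0 w4=1 clk=0 w5=1 w0=0 w1=1 w3=1
  Δ1: clk:0→1
  Δ2: w7:1→0
  Δ3: w5:1→0, w0:0→1
  Δ4: w1:1→0
  (4Δ to stable)
t=3 Δ0: w2=0 w7=0 w6=0 w4=1 clk=1 w5=0 w0=1 w1=0 w3=1
  Δ1: clk:1→0
  (1Δ to stable)
t=4 Δ0: w2=0 w7=0 w6=0 w4=1 clk=0 w5=0 w0=1 w1=0 w3=1
  Δ1: clk:0→1
  Δ2: w7:0→1
  Δ3: w6:0→1, w5:0→1, w0:1→0
  Δ4: w6:1→0, w5:1→0, w1:0→1
  Δ5: w5:0→1, w1:1→0
  Δ6: w1:0→1, w3:1→0
  Δ7: w3:0→1
  (7Δ to stable)
t=5 Δ0: w2=0 w7=1 w6=0 w4=1 clk=1 w5=1 w0=0 w1=1 w3=1
  Δ1: clk:1→0
  (1Δ to stable)
t=6 Δ0: w2=0 w7=1 w6=0 w4=1 clk=0 w5=1 w0=0 w1=1 w3=1
  Δ1: clk:0→1
  Δ2: w7:1→0
  Δ3: w5:1→0, w0:0→1
  Δ4: w1:1→0
  (4Δ to stable)
t=7 Δ0: w2=0 w7=0 w6=0 w4=1 clk=1 w5=0 w0=1 w1=0 w3=1
  Δ1: clk:1→0
  (1Δ to stable)
t=8 Δ0: w2=0 w7=0 w6=0 w4=1 clk=0 w5=0 w0=1 w1=0 w3=1
  Δ1: clk:0→1
  Δ2: w7:0→1
  Δ3: w6:0→1, w5:0→1, w0:1→0
  Δ4: w6:1→0, w5:1→0, w1:0→1
  Δ5: w5:0→1, w1:1→0
  Δ6: w1:0→1, w3:1→0
  Δ7: w3:0→1
  (7Δ to stable)
t=9 Δ0: w2=0 w7=1 w6=0 w4=1 clk=1 w5=1 w0=0 w1=1 w3=1
  Δ1: clk:1→0
  (1Δ to stable)
t=10 Δ0: w2=0 w7=1 w6=0 w4=1 clk=0 w5=1 w0=0 w1=1 w3=1
  Δ1: clk:0→1
  Δ2: w7:1→0
  Δ3: w5:1→0, w0:0→1
  Δ4: w1:1→0
  (4Δ to stable)
t=11 Δ0: w2=0 w7=0 w6=0 w4=1 clk=1 w5=0 w0=1 w1=0 w3=1
  Δ1: clk:1→0
  (1Δ to stable)
t=12 Δ0: w2=0 w7=0 w6=0 w4=1 clk=0 w5=0 w0=1 w1=0 w3=1
  Δ1: clk:0→1
  Δ2: w7:0→1
  Δ3: w6:0→1, w5:0→1, w0:1→0
  Δ4: w6:1→0, w5:1→0, w1:0→1
  Δ5: w5:0→1, w1:1→0
  Δ6: w1:0→1, w3:1→0
  Δ7: w3:0→1
  (7Δ to stable)
t=13 Δ0: w2=0 w7=1 w6=0 w4=1 clk=1 w5=1 w0=0 w1=1 w3=1
  Δ1: clk:1→0
  (1Δ to stable)
t=14 Δ0: w2=0 w7=1 w6=0 w4=1 clk=0 w5=1 w0=0 w1=1 w3=1
  Δ1: clk:0→1
  Δ2: w7:1→0
  Δ3: w5:1→0, w0:0→1
  Δ4: w1:1→0
  (4Δ to stable)
t=15 Δ0: w2=0 w7=0 w6=0 w4=1 clk=1 w5=0 w0=1 w1=0 w3=1
  Δ1: clk:1→0
  (1Δ to stable)
t=16 Δ0: w2=0 w7=0 w6=0 w4=1 clk=0 w5=0 w0=1 w1=0 w3=1
  Δ1: clk:0→1
  Δ2: w7:0→1
  Δ3: w6:0→1, w5:0→1, w0:1→0
  Δ4: w6:1→0, w5:1→0, w1:0→1
  Δ5: w5:0→1, w1:1→0
  Δ6: w1:0→1, w3:1→0
  Δ7: w3:0→1
  (7Δ to stable)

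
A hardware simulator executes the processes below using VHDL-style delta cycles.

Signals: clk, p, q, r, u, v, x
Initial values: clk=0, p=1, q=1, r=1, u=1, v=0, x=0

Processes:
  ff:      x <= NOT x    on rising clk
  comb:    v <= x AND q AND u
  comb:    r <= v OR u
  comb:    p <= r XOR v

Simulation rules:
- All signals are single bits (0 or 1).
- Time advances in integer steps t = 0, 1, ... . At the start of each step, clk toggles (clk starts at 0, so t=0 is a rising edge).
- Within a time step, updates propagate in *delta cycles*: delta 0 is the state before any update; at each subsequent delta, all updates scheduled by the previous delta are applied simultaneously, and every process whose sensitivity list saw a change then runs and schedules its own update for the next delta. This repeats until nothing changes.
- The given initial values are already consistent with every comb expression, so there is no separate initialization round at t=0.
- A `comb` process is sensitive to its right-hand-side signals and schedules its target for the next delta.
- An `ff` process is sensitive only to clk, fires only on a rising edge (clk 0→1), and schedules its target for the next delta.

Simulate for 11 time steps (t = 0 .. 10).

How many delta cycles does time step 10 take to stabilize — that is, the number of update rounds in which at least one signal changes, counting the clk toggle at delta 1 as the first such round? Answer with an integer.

t0.Δ0 p=1 clk=0 q=1 u=1 x=0 v=0 r=1
t0.Δ1 p=1 clk=1 q=1 u=1 x=0 v=0 r=1
t0.Δ2 p=1 clk=1 q=1 u=1 x=1 v=0 r=1
t0.Δ3 p=1 clk=1 q=1 u=1 x=1 v=1 r=1
t0.Δ4 p=0 clk=1 q=1 u=1 x=1 v=1 r=1
t1.Δ0 p=0 clk=1 q=1 u=1 x=1 v=1 r=1
t1.Δ1 p=0 clk=0 q=1 u=1 x=1 v=1 r=1
t2.Δ0 p=0 clk=0 q=1 u=1 x=1 v=1 r=1
t2.Δ1 p=0 clk=1 q=1 u=1 x=1 v=1 r=1
t2.Δ2 p=0 clk=1 q=1 u=1 x=0 v=1 r=1
t2.Δ3 p=0 clk=1 q=1 u=1 x=0 v=0 r=1
t2.Δ4 p=1 clk=1 q=1 u=1 x=0 v=0 r=1
t3.Δ0 p=1 clk=1 q=1 u=1 x=0 v=0 r=1
t3.Δ1 p=1 clk=0 q=1 u=1 x=0 v=0 r=1
t4.Δ0 p=1 clk=0 q=1 u=1 x=0 v=0 r=1
t4.Δ1 p=1 clk=1 q=1 u=1 x=0 v=0 r=1
t4.Δ2 p=1 clk=1 q=1 u=1 x=1 v=0 r=1
t4.Δ3 p=1 clk=1 q=1 u=1 x=1 v=1 r=1
t4.Δ4 p=0 clk=1 q=1 u=1 x=1 v=1 r=1
t5.Δ0 p=0 clk=1 q=1 u=1 x=1 v=1 r=1
t5.Δ1 p=0 clk=0 q=1 u=1 x=1 v=1 r=1
t6.Δ0 p=0 clk=0 q=1 u=1 x=1 v=1 r=1
t6.Δ1 p=0 clk=1 q=1 u=1 x=1 v=1 r=1
t6.Δ2 p=0 clk=1 q=1 u=1 x=0 v=1 r=1
t6.Δ3 p=0 clk=1 q=1 u=1 x=0 v=0 r=1
t6.Δ4 p=1 clk=1 q=1 u=1 x=0 v=0 r=1
t7.Δ0 p=1 clk=1 q=1 u=1 x=0 v=0 r=1
t7.Δ1 p=1 clk=0 q=1 u=1 x=0 v=0 r=1
t8.Δ0 p=1 clk=0 q=1 u=1 x=0 v=0 r=1
t8.Δ1 p=1 clk=1 q=1 u=1 x=0 v=0 r=1
t8.Δ2 p=1 clk=1 q=1 u=1 x=1 v=0 r=1
t8.Δ3 p=1 clk=1 q=1 u=1 x=1 v=1 r=1
t8.Δ4 p=0 clk=1 q=1 u=1 x=1 v=1 r=1
t9.Δ0 p=0 clk=1 q=1 u=1 x=1 v=1 r=1
t9.Δ1 p=0 clk=0 q=1 u=1 x=1 v=1 r=1
t10.Δ0 p=0 clk=0 q=1 u=1 x=1 v=1 r=1
t10.Δ1 p=0 clk=1 q=1 u=1 x=1 v=1 r=1
t10.Δ2 p=0 clk=1 q=1 u=1 x=0 v=1 r=1
t10.Δ3 p=0 clk=1 q=1 u=1 x=0 v=0 r=1
t10.Δ4 p=1 clk=1 q=1 u=1 x=0 v=0 r=1

4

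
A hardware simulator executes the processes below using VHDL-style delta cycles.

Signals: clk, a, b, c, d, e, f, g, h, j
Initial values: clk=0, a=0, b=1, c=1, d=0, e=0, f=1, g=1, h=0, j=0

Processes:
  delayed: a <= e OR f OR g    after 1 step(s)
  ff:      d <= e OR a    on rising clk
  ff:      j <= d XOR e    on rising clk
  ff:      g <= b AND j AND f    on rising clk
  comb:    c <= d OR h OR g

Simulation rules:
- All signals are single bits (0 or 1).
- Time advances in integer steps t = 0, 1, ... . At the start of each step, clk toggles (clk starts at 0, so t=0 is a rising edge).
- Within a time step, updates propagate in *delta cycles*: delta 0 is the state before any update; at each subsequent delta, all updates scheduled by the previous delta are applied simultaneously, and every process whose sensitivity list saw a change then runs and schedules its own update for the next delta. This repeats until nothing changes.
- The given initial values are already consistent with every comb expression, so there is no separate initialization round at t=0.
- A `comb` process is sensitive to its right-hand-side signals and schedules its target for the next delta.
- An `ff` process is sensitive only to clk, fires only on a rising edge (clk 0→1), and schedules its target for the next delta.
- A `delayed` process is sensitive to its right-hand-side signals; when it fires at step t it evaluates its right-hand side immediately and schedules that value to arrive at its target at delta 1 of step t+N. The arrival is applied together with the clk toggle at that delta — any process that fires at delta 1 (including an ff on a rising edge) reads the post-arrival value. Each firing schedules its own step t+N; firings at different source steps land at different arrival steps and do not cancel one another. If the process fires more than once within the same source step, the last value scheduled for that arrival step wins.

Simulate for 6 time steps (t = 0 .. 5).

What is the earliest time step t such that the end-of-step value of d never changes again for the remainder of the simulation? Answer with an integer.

2

[bits: d,j,e,h,b,c,g,clk,a,f]
t=0: Δ0=0000111001 Δ1=0000111101 Δ2=0000110101 Δ3=0000100101 | 3Δ
t=1: Δ0=0000100101 Δ1=0000100011 | 1Δ
t=2: Δ0=0000100011 Δ1=0000100111 Δ2=1000100111 Δ3=1000110111 | 3Δ
t=3: Δ0=1000110111 Δ1=1000110011 | 1Δ
t=4: Δ0=1000110011 Δ1=1000110111 Δ2=1100110111 | 2Δ
t=5: Δ0=1100110111 Δ1=1100110011 | 1Δ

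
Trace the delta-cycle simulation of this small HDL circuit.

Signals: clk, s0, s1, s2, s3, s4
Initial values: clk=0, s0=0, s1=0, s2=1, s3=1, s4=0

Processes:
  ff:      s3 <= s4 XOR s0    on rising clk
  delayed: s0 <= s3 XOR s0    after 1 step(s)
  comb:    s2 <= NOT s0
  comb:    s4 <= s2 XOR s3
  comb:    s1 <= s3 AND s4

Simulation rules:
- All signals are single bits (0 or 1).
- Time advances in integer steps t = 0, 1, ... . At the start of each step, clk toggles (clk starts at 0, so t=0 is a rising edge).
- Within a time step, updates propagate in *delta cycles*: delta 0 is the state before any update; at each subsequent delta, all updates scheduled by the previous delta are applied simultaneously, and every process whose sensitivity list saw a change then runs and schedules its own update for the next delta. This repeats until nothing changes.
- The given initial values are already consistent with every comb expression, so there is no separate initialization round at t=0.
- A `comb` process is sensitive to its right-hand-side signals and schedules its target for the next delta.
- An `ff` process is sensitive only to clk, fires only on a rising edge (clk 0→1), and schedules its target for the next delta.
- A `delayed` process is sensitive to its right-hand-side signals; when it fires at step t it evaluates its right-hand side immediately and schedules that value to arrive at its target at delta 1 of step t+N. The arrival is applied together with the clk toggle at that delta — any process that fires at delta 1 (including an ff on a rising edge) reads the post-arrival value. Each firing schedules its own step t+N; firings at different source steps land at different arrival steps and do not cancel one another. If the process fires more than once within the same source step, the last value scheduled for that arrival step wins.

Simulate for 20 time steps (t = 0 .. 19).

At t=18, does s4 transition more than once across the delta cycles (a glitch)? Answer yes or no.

no

[bits: s3,s0,s2,s4,clk,s1]
t=0: Δ0=101000 Δ1=101010 Δ2=001010 Δ3=001110 | 3Δ
t=1: Δ0=001110 Δ1=001100 | 1Δ
t=2: Δ0=001100 Δ1=001110 Δ2=101110 Δ3=101011 Δ4=101010 | 4Δ
t=3: Δ0=101010 Δ1=111000 Δ2=110000 Δ3=110100 Δ4=110101 | 4Δ
t=4: Δ0=110101 Δ1=100111 Δ2=101111 Δ3=101011 Δ4=101010 | 4Δ
t=5: Δ0=101010 Δ1=111000 Δ2=110000 Δ3=110100 Δ4=110101 | 4Δ
t=6: Δ0=110101 Δ1=100111 Δ2=101111 Δ3=101011 Δ4=101010 | 4Δ
t=7: Δ0=101010 Δ1=111000 Δ2=110000 Δ3=110100 Δ4=110101 | 4Δ
t=8: Δ0=110101 Δ1=100111 Δ2=101111 Δ3=101011 Δ4=101010 | 4Δ
t=9: Δ0=101010 Δ1=111000 Δ2=110000 Δ3=110100 Δ4=110101 | 4Δ
t=10: Δ0=110101 Δ1=100111 Δ2=101111 Δ3=101011 Δ4=101010 | 4Δ
t=11: Δ0=101010 Δ1=111000 Δ2=110000 Δ3=110100 Δ4=110101 | 4Δ
t=12: Δ0=110101 Δ1=100111 Δ2=101111 Δ3=101011 Δ4=101010 | 4Δ
t=13: Δ0=101010 Δ1=111000 Δ2=110000 Δ3=110100 Δ4=110101 | 4Δ
t=14: Δ0=110101 Δ1=100111 Δ2=101111 Δ3=101011 Δ4=101010 | 4Δ
t=15: Δ0=101010 Δ1=111000 Δ2=110000 Δ3=110100 Δ4=110101 | 4Δ
t=16: Δ0=110101 Δ1=100111 Δ2=101111 Δ3=101011 Δ4=101010 | 4Δ
t=17: Δ0=101010 Δ1=111000 Δ2=110000 Δ3=110100 Δ4=110101 | 4Δ
t=18: Δ0=110101 Δ1=100111 Δ2=101111 Δ3=101011 Δ4=101010 | 4Δ
t=19: Δ0=101010 Δ1=111000 Δ2=110000 Δ3=110100 Δ4=110101 | 4Δ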